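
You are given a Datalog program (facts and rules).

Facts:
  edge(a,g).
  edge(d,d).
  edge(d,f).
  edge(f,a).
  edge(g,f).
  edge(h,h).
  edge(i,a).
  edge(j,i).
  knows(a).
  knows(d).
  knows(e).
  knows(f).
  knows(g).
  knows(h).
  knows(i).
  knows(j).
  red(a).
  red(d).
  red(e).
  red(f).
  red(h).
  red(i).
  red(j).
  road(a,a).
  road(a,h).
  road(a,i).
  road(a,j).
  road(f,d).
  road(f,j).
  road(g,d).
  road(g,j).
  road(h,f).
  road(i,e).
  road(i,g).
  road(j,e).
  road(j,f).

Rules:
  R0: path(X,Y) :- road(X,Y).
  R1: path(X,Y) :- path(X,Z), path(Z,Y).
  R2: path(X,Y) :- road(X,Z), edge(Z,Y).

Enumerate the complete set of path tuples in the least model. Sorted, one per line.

round 1: derive path(a,a) via R0 from road(a,a)
round 1: derive path(a,h) via R0 from road(a,h)
round 1: derive path(a,i) via R0 from road(a,i)
round 1: derive path(a,j) via R0 from road(a,j)
round 1: derive path(f,d) via R0 from road(f,d)
round 1: derive path(f,j) via R0 from road(f,j)
round 1: derive path(g,d) via R0 from road(g,d)
round 1: derive path(g,j) via R0 from road(g,j)
round 1: derive path(h,f) via R0 from road(h,f)
round 1: derive path(i,e) via R0 from road(i,e)
round 1: derive path(i,g) via R0 from road(i,g)
round 1: derive path(j,e) via R0 from road(j,e)
round 1: derive path(j,f) via R0 from road(j,f)
round 1: derive path(a,g) via R2 from road(a,a), edge(a,g)
round 1: derive path(f,f) via R2 from road(f,d), edge(d,f)
round 1: derive path(f,i) via R2 from road(f,j), edge(j,i)
round 1: derive path(g,f) via R2 from road(g,d), edge(d,f)
round 1: derive path(g,i) via R2 from road(g,j), edge(j,i)
round 1: derive path(h,a) via R2 from road(h,f), edge(f,a)
round 1: derive path(i,f) via R2 from road(i,g), edge(g,f)
round 1: derive path(j,a) via R2 from road(j,f), edge(f,a)
round 2: derive path(a,d) via R1 from path(a,g), path(g,d)
round 2: derive path(a,e) via R1 from path(a,i), path(i,e)
round 2: derive path(a,f) via R1 from path(a,g), path(g,f)
round 2: derive path(f,a) via R1 from path(f,j), path(j,a)
round 2: derive path(f,e) via R1 from path(f,i), path(i,e)
round 2: derive path(f,g) via R1 from path(f,i), path(i,g)
round 2: derive path(g,a) via R1 from path(g,j), path(j,a)
round 2: derive path(g,e) via R1 from path(g,i), path(i,e)
round 2: derive path(g,g) via R1 from path(g,i), path(i,g)
round 2: derive path(h,d) via R1 from path(h,f), path(f,d)
round 2: derive path(h,g) via R1 from path(h,a), path(a,g)
round 2: derive path(h,h) via R1 from path(h,a), path(a,h)
round 2: derive path(h,i) via R1 from path(h,a), path(a,i)
round 2: derive path(h,j) via R1 from path(h,a), path(a,j)
round 2: derive path(i,d) via R1 from path(i,f), path(f,d)
round 2: derive path(i,i) via R1 from path(i,f), path(f,i)
round 2: derive path(i,j) via R1 from path(i,f), path(f,j)
round 2: derive path(j,d) via R1 from path(j,f), path(f,d)
round 2: derive path(j,g) via R1 from path(j,a), path(a,g)
round 2: derive path(j,h) via R1 from path(j,a), path(a,h)
round 2: derive path(j,i) via R1 from path(j,a), path(a,i)
round 2: derive path(j,j) via R1 from path(j,a), path(a,j)
round 3: derive path(f,h) via R1 from path(f,a), path(a,h)
round 3: derive path(g,h) via R1 from path(g,a), path(a,h)
round 3: derive path(h,e) via R1 from path(h,a), path(a,e)
round 3: derive path(i,a) via R1 from path(i,f), path(f,a)
round 3: derive path(i,h) via R1 from path(i,j), path(j,h)

path(a,a)
path(a,d)
path(a,e)
path(a,f)
path(a,g)
path(a,h)
path(a,i)
path(a,j)
path(f,a)
path(f,d)
path(f,e)
path(f,f)
path(f,g)
path(f,h)
path(f,i)
path(f,j)
path(g,a)
path(g,d)
path(g,e)
path(g,f)
path(g,g)
path(g,h)
path(g,i)
path(g,j)
path(h,a)
path(h,d)
path(h,e)
path(h,f)
path(h,g)
path(h,h)
path(h,i)
path(h,j)
path(i,a)
path(i,d)
path(i,e)
path(i,f)
path(i,g)
path(i,h)
path(i,i)
path(i,j)
path(j,a)
path(j,d)
path(j,e)
path(j,f)
path(j,g)
path(j,h)
path(j,i)
path(j,j)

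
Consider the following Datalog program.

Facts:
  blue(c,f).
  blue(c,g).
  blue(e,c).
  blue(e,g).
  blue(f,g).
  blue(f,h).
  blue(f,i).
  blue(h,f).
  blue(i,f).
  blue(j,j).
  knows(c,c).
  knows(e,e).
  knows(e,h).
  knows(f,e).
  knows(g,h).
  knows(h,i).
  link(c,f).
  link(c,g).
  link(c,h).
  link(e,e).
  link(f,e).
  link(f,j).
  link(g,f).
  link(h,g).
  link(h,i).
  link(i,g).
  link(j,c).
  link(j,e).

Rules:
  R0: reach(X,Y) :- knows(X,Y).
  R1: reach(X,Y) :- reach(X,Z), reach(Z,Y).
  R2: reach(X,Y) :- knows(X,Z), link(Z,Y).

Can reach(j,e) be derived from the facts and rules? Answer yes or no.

no

round 1: derive reach(c,c) via R0 from knows(c,c)
round 1: derive reach(e,e) via R0 from knows(e,e)
round 1: derive reach(e,h) via R0 from knows(e,h)
round 1: derive reach(f,e) via R0 from knows(f,e)
round 1: derive reach(g,h) via R0 from knows(g,h)
round 1: derive reach(h,i) via R0 from knows(h,i)
round 1: derive reach(c,f) via R2 from knows(c,c), link(c,f)
round 1: derive reach(c,g) via R2 from knows(c,c), link(c,g)
round 1: derive reach(c,h) via R2 from knows(c,c), link(c,h)
round 1: derive reach(e,g) via R2 from knows(e,h), link(h,g)
round 1: derive reach(e,i) via R2 from knows(e,h), link(h,i)
round 1: derive reach(g,g) via R2 from knows(g,h), link(h,g)
round 1: derive reach(g,i) via R2 from knows(g,h), link(h,i)
round 1: derive reach(h,g) via R2 from knows(h,i), link(i,g)
round 2: derive reach(c,e) via R1 from reach(c,f), reach(f,e)
round 2: derive reach(c,i) via R1 from reach(c,g), reach(g,i)
round 2: derive reach(f,g) via R1 from reach(f,e), reach(e,g)
round 2: derive reach(f,h) via R1 from reach(f,e), reach(e,h)
round 2: derive reach(f,i) via R1 from reach(f,e), reach(e,i)
round 2: derive reach(h,h) via R1 from reach(h,g), reach(g,h)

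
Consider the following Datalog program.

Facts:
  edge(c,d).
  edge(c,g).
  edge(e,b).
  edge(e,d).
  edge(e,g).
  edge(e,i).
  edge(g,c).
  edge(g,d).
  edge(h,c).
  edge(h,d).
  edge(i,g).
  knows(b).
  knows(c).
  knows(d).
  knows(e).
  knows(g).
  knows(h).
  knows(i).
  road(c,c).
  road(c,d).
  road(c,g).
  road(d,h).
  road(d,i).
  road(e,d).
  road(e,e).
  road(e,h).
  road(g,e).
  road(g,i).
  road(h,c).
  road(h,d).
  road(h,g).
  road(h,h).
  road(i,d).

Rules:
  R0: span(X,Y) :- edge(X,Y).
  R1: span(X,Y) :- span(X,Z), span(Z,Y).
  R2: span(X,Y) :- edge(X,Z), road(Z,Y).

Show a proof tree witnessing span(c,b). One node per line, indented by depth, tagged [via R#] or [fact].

round 1: derive span(c,d) via R0 from edge(c,d)
round 1: derive span(c,g) via R0 from edge(c,g)
round 1: derive span(e,b) via R0 from edge(e,b)
round 1: derive span(e,d) via R0 from edge(e,d)
round 1: derive span(e,g) via R0 from edge(e,g)
round 1: derive span(e,i) via R0 from edge(e,i)
round 1: derive span(g,c) via R0 from edge(g,c)
round 1: derive span(g,d) via R0 from edge(g,d)
round 1: derive span(h,c) via R0 from edge(h,c)
round 1: derive span(h,d) via R0 from edge(h,d)
round 1: derive span(i,g) via R0 from edge(i,g)
round 1: derive span(c,e) via R2 from edge(c,g), road(g,e)
round 1: derive span(c,h) via R2 from edge(c,d), road(d,h)
round 1: derive span(c,i) via R2 from edge(c,d), road(d,i)
round 1: derive span(e,e) via R2 from edge(e,g), road(g,e)
round 1: derive span(e,h) via R2 from edge(e,d), road(d,h)
round 1: derive span(g,g) via R2 from edge(g,c), road(c,g)
round 1: derive span(g,h) via R2 from edge(g,d), road(d,h)
round 1: derive span(g,i) via R2 from edge(g,d), road(d,i)
round 1: derive span(h,g) via R2 from edge(h,c), road(c,g)
round 1: derive span(h,h) via R2 from edge(h,d), road(d,h)
round 1: derive span(h,i) via R2 from edge(h,d), road(d,i)
round 1: derive span(i,e) via R2 from edge(i,g), road(g,e)
round 1: derive span(i,i) via R2 from edge(i,g), road(g,i)
round 2: derive span(c,b) via R1 from span(c,e), span(e,b)
round 2: derive span(c,c) via R1 from span(c,g), span(g,c)
round 2: derive span(e,c) via R1 from span(e,g), span(g,c)
round 2: derive span(g,e) via R1 from span(g,c), span(c,e)
round 2: derive span(h,e) via R1 from span(h,c), span(c,e)
round 2: derive span(i,b) via R1 from span(i,e), span(e,b)
round 2: derive span(i,c) via R1 from span(i,g), span(g,c)
round 2: derive span(i,d) via R1 from span(i,e), span(e,d)
round 2: derive span(i,h) via R1 from span(i,e), span(e,h)
round 3: derive span(g,b) via R1 from span(g,c), span(c,b)
round 3: derive span(h,b) via R1 from span(h,c), span(c,b)

span(c,b)  [via R1]
  span(c,e)  [via R2]
    edge(c,g)  [fact]
    road(g,e)  [fact]
  span(e,b)  [via R0]
    edge(e,b)  [fact]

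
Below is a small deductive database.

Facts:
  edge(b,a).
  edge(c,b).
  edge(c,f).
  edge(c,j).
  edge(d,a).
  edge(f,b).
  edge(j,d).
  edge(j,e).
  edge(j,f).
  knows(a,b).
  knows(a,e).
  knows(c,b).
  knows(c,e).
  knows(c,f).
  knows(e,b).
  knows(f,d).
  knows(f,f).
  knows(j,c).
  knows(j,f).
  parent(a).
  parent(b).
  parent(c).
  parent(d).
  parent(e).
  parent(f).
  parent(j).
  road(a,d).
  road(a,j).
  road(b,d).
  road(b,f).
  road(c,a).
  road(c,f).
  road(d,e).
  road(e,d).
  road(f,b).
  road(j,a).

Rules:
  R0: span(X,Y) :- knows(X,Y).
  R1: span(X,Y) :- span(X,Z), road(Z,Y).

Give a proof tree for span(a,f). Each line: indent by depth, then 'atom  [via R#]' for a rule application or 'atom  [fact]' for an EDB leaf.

round 1: derive span(a,b) via R0 from knows(a,b)
round 1: derive span(a,e) via R0 from knows(a,e)
round 1: derive span(c,b) via R0 from knows(c,b)
round 1: derive span(c,e) via R0 from knows(c,e)
round 1: derive span(c,f) via R0 from knows(c,f)
round 1: derive span(e,b) via R0 from knows(e,b)
round 1: derive span(f,d) via R0 from knows(f,d)
round 1: derive span(f,f) via R0 from knows(f,f)
round 1: derive span(j,c) via R0 from knows(j,c)
round 1: derive span(j,f) via R0 from knows(j,f)
round 2: derive span(a,d) via R1 from span(a,b), road(b,d)
round 2: derive span(a,f) via R1 from span(a,b), road(b,f)
round 2: derive span(c,d) via R1 from span(c,b), road(b,d)
round 2: derive span(e,d) via R1 from span(e,b), road(b,d)
round 2: derive span(e,f) via R1 from span(e,b), road(b,f)
round 2: derive span(f,b) via R1 from span(f,f), road(f,b)
round 2: derive span(f,e) via R1 from span(f,d), road(d,e)
round 2: derive span(j,a) via R1 from span(j,c), road(c,a)
round 2: derive span(j,b) via R1 from span(j,f), road(f,b)
round 3: derive span(e,e) via R1 from span(e,d), road(d,e)
round 3: derive span(j,d) via R1 from span(j,a), road(a,d)
round 3: derive span(j,j) via R1 from span(j,a), road(a,j)
round 4: derive span(j,e) via R1 from span(j,d), road(d,e)

span(a,f)  [via R1]
  span(a,b)  [via R0]
    knows(a,b)  [fact]
  road(b,f)  [fact]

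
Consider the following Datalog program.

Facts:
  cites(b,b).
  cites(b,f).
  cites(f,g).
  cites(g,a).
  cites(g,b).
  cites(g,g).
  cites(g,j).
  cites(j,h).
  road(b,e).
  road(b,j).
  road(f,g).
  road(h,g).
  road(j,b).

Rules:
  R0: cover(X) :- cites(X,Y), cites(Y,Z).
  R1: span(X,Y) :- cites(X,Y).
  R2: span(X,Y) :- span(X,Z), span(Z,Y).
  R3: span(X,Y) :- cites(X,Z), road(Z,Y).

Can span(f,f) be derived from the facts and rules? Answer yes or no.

round 1: derive span(b,b) via R1 from cites(b,b)
round 1: derive span(b,f) via R1 from cites(b,f)
round 1: derive span(f,g) via R1 from cites(f,g)
round 1: derive span(g,a) via R1 from cites(g,a)
round 1: derive span(g,b) via R1 from cites(g,b)
round 1: derive span(g,g) via R1 from cites(g,g)
round 1: derive span(g,j) via R1 from cites(g,j)
round 1: derive span(j,h) via R1 from cites(j,h)
round 1: derive span(b,e) via R3 from cites(b,b), road(b,e)
round 1: derive span(b,g) via R3 from cites(b,f), road(f,g)
round 1: derive span(b,j) via R3 from cites(b,b), road(b,j)
round 1: derive span(g,e) via R3 from cites(g,b), road(b,e)
round 1: derive span(j,g) via R3 from cites(j,h), road(h,g)
round 2: derive span(b,a) via R2 from span(b,g), span(g,a)
round 2: derive span(b,h) via R2 from span(b,j), span(j,h)
round 2: derive span(f,a) via R2 from span(f,g), span(g,a)
round 2: derive span(f,b) via R2 from span(f,g), span(g,b)
round 2: derive span(f,e) via R2 from span(f,g), span(g,e)
round 2: derive span(f,j) via R2 from span(f,g), span(g,j)
round 2: derive span(g,f) via R2 from span(g,b), span(b,f)
round 2: derive span(g,h) via R2 from span(g,j), span(j,h)
round 2: derive span(j,a) via R2 from span(j,g), span(g,a)
round 2: derive span(j,b) via R2 from span(j,g), span(g,b)
round 2: derive span(j,e) via R2 from span(j,g), span(g,e)
round 2: derive span(j,j) via R2 from span(j,g), span(g,j)
round 3: derive span(f,f) via R2 from span(f,b), span(b,f)
round 3: derive span(f,h) via R2 from span(f,b), span(b,h)
round 3: derive span(j,f) via R2 from span(j,b), span(b,f)

yes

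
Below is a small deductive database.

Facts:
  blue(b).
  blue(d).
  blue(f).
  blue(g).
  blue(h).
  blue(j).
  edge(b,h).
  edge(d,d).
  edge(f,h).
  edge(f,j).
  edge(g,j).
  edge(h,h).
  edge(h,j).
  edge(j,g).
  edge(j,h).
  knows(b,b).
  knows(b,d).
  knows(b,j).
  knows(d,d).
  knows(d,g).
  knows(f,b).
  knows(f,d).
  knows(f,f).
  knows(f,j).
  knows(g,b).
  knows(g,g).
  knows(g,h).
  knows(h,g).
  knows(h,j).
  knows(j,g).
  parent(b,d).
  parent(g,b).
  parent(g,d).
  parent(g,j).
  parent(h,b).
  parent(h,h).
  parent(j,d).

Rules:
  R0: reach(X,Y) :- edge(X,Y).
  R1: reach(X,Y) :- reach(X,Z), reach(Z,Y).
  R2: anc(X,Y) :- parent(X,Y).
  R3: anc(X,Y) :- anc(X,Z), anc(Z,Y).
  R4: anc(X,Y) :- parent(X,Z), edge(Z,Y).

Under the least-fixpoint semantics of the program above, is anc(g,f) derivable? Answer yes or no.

no

round 1: derive anc(b,d) via R2 from parent(b,d)
round 1: derive anc(g,b) via R2 from parent(g,b)
round 1: derive anc(g,d) via R2 from parent(g,d)
round 1: derive anc(g,j) via R2 from parent(g,j)
round 1: derive anc(h,b) via R2 from parent(h,b)
round 1: derive anc(h,h) via R2 from parent(h,h)
round 1: derive anc(j,d) via R2 from parent(j,d)
round 1: derive anc(g,g) via R4 from parent(g,j), edge(j,g)
round 1: derive anc(g,h) via R4 from parent(g,b), edge(b,h)
round 1: derive anc(h,j) via R4 from parent(h,h), edge(h,j)
round 2: derive anc(h,d) via R3 from anc(h,b), anc(b,d)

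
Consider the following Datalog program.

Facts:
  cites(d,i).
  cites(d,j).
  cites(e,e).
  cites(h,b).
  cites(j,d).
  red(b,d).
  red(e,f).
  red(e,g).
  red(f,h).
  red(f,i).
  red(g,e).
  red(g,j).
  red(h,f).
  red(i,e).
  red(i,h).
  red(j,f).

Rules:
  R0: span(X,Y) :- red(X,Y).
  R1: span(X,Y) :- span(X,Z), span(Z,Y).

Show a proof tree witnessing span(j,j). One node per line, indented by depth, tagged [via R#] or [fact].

span(j,j)  [via R1]
  span(j,e)  [via R1]
    span(j,f)  [via R0]
      red(j,f)  [fact]
    span(f,e)  [via R1]
      span(f,i)  [via R0]
        red(f,i)  [fact]
      span(i,e)  [via R0]
        red(i,e)  [fact]
  span(e,j)  [via R1]
    span(e,g)  [via R0]
      red(e,g)  [fact]
    span(g,j)  [via R0]
      red(g,j)  [fact]

round 1: derive span(b,d) via R0 from red(b,d)
round 1: derive span(e,f) via R0 from red(e,f)
round 1: derive span(e,g) via R0 from red(e,g)
round 1: derive span(f,h) via R0 from red(f,h)
round 1: derive span(f,i) via R0 from red(f,i)
round 1: derive span(g,e) via R0 from red(g,e)
round 1: derive span(g,j) via R0 from red(g,j)
round 1: derive span(h,f) via R0 from red(h,f)
round 1: derive span(i,e) via R0 from red(i,e)
round 1: derive span(i,h) via R0 from red(i,h)
round 1: derive span(j,f) via R0 from red(j,f)
round 2: derive span(e,e) via R1 from span(e,g), span(g,e)
round 2: derive span(e,h) via R1 from span(e,f), span(f,h)
round 2: derive span(e,i) via R1 from span(e,f), span(f,i)
round 2: derive span(e,j) via R1 from span(e,g), span(g,j)
round 2: derive span(f,e) via R1 from span(f,i), span(i,e)
round 2: derive span(f,f) via R1 from span(f,h), span(h,f)
round 2: derive span(g,f) via R1 from span(g,e), span(e,f)
round 2: derive span(g,g) via R1 from span(g,e), span(e,g)
round 2: derive span(h,h) via R1 from span(h,f), span(f,h)
round 2: derive span(h,i) via R1 from span(h,f), span(f,i)
round 2: derive span(i,f) via R1 from span(i,e), span(e,f)
round 2: derive span(i,g) via R1 from span(i,e), span(e,g)
round 2: derive span(j,h) via R1 from span(j,f), span(f,h)
round 2: derive span(j,i) via R1 from span(j,f), span(f,i)
round 3: derive span(f,g) via R1 from span(f,e), span(e,g)
round 3: derive span(f,j) via R1 from span(f,e), span(e,j)
round 3: derive span(g,h) via R1 from span(g,e), span(e,h)
round 3: derive span(g,i) via R1 from span(g,e), span(e,i)
round 3: derive span(h,e) via R1 from span(h,f), span(f,e)
round 3: derive span(h,g) via R1 from span(h,i), span(i,g)
round 3: derive span(i,i) via R1 from span(i,e), span(e,i)
round 3: derive span(i,j) via R1 from span(i,e), span(e,j)
round 3: derive span(j,e) via R1 from span(j,f), span(f,e)
round 3: derive span(j,g) via R1 from span(j,i), span(i,g)
round 4: derive span(h,j) via R1 from span(h,e), span(e,j)
round 4: derive span(j,j) via R1 from span(j,e), span(e,j)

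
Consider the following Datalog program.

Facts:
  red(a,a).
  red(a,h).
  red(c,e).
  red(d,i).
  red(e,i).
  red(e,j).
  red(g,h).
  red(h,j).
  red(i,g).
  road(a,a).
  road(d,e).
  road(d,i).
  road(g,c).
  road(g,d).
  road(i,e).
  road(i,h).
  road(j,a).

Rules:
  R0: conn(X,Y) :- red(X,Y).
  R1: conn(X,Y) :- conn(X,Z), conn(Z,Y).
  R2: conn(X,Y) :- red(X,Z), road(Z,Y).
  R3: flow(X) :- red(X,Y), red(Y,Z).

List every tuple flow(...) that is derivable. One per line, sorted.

round 1: derive flow(a) via R3 from red(a,a), red(a,a)
round 1: derive flow(c) via R3 from red(c,e), red(e,i)
round 1: derive flow(d) via R3 from red(d,i), red(i,g)
round 1: derive flow(e) via R3 from red(e,i), red(i,g)
round 1: derive flow(g) via R3 from red(g,h), red(h,j)
round 1: derive flow(i) via R3 from red(i,g), red(g,h)

flow(a)
flow(c)
flow(d)
flow(e)
flow(g)
flow(i)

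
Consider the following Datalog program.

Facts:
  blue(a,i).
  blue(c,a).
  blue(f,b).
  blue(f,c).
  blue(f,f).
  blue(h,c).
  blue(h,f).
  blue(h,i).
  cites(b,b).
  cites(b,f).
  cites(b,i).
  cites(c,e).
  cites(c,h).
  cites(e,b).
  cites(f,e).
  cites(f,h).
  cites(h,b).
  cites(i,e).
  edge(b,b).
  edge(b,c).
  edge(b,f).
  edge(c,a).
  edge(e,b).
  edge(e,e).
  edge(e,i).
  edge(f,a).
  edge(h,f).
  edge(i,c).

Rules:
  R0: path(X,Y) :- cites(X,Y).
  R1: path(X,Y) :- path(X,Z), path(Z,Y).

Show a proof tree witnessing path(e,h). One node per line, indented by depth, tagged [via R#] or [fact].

path(e,h)  [via R1]
  path(e,b)  [via R0]
    cites(e,b)  [fact]
  path(b,h)  [via R1]
    path(b,f)  [via R0]
      cites(b,f)  [fact]
    path(f,h)  [via R0]
      cites(f,h)  [fact]

round 1: derive path(b,b) via R0 from cites(b,b)
round 1: derive path(b,f) via R0 from cites(b,f)
round 1: derive path(b,i) via R0 from cites(b,i)
round 1: derive path(c,e) via R0 from cites(c,e)
round 1: derive path(c,h) via R0 from cites(c,h)
round 1: derive path(e,b) via R0 from cites(e,b)
round 1: derive path(f,e) via R0 from cites(f,e)
round 1: derive path(f,h) via R0 from cites(f,h)
round 1: derive path(h,b) via R0 from cites(h,b)
round 1: derive path(i,e) via R0 from cites(i,e)
round 2: derive path(b,e) via R1 from path(b,f), path(f,e)
round 2: derive path(b,h) via R1 from path(b,f), path(f,h)
round 2: derive path(c,b) via R1 from path(c,e), path(e,b)
round 2: derive path(e,f) via R1 from path(e,b), path(b,f)
round 2: derive path(e,i) via R1 from path(e,b), path(b,i)
round 2: derive path(f,b) via R1 from path(f,e), path(e,b)
round 2: derive path(h,f) via R1 from path(h,b), path(b,f)
round 2: derive path(h,i) via R1 from path(h,b), path(b,i)
round 2: derive path(i,b) via R1 from path(i,e), path(e,b)
round 3: derive path(c,f) via R1 from path(c,b), path(b,f)
round 3: derive path(c,i) via R1 from path(c,b), path(b,i)
round 3: derive path(e,e) via R1 from path(e,b), path(b,e)
round 3: derive path(e,h) via R1 from path(e,b), path(b,h)
round 3: derive path(f,f) via R1 from path(f,b), path(b,f)
round 3: derive path(f,i) via R1 from path(f,b), path(b,i)
round 3: derive path(h,e) via R1 from path(h,b), path(b,e)
round 3: derive path(h,h) via R1 from path(h,b), path(b,h)
round 3: derive path(i,f) via R1 from path(i,b), path(b,f)
round 3: derive path(i,h) via R1 from path(i,b), path(b,h)
round 3: derive path(i,i) via R1 from path(i,b), path(b,i)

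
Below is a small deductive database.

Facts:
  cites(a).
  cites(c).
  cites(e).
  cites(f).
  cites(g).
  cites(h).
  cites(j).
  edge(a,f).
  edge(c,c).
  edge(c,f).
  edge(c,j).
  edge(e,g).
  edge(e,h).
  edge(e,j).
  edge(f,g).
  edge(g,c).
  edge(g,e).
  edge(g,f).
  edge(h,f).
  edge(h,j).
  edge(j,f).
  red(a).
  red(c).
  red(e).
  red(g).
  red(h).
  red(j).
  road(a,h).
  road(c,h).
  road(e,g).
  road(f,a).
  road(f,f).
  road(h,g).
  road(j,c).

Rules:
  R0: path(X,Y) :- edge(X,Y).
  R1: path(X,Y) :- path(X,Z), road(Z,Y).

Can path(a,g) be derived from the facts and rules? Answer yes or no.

round 1: derive path(a,f) via R0 from edge(a,f)
round 1: derive path(c,c) via R0 from edge(c,c)
round 1: derive path(c,f) via R0 from edge(c,f)
round 1: derive path(c,j) via R0 from edge(c,j)
round 1: derive path(e,g) via R0 from edge(e,g)
round 1: derive path(e,h) via R0 from edge(e,h)
round 1: derive path(e,j) via R0 from edge(e,j)
round 1: derive path(f,g) via R0 from edge(f,g)
round 1: derive path(g,c) via R0 from edge(g,c)
round 1: derive path(g,e) via R0 from edge(g,e)
round 1: derive path(g,f) via R0 from edge(g,f)
round 1: derive path(h,f) via R0 from edge(h,f)
round 1: derive path(h,j) via R0 from edge(h,j)
round 1: derive path(j,f) via R0 from edge(j,f)
round 2: derive path(a,a) via R1 from path(a,f), road(f,a)
round 2: derive path(c,a) via R1 from path(c,f), road(f,a)
round 2: derive path(c,h) via R1 from path(c,c), road(c,h)
round 2: derive path(e,c) via R1 from path(e,j), road(j,c)
round 2: derive path(g,a) via R1 from path(g,f), road(f,a)
round 2: derive path(g,g) via R1 from path(g,e), road(e,g)
round 2: derive path(g,h) via R1 from path(g,c), road(c,h)
round 2: derive path(h,a) via R1 from path(h,f), road(f,a)
round 2: derive path(h,c) via R1 from path(h,j), road(j,c)
round 2: derive path(j,a) via R1 from path(j,f), road(f,a)
round 3: derive path(a,h) via R1 from path(a,a), road(a,h)
round 3: derive path(c,g) via R1 from path(c,h), road(h,g)
round 3: derive path(h,h) via R1 from path(h,a), road(a,h)
round 3: derive path(j,h) via R1 from path(j,a), road(a,h)
round 4: derive path(a,g) via R1 from path(a,h), road(h,g)
round 4: derive path(h,g) via R1 from path(h,h), road(h,g)
round 4: derive path(j,g) via R1 from path(j,h), road(h,g)

yes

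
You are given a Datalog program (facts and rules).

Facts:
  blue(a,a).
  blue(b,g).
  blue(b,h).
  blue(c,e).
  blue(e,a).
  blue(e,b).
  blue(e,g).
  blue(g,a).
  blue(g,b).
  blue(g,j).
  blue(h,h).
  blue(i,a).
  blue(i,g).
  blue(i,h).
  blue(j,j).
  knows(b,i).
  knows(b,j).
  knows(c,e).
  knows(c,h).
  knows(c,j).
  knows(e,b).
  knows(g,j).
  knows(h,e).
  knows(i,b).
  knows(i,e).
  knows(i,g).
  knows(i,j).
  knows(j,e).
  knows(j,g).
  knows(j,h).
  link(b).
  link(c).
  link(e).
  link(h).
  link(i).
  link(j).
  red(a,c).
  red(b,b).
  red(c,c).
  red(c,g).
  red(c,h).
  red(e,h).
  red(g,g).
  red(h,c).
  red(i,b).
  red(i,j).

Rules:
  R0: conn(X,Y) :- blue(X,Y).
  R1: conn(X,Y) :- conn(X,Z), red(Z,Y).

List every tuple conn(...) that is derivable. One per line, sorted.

round 1: derive conn(a,a) via R0 from blue(a,a)
round 1: derive conn(b,g) via R0 from blue(b,g)
round 1: derive conn(b,h) via R0 from blue(b,h)
round 1: derive conn(c,e) via R0 from blue(c,e)
round 1: derive conn(e,a) via R0 from blue(e,a)
round 1: derive conn(e,b) via R0 from blue(e,b)
round 1: derive conn(e,g) via R0 from blue(e,g)
round 1: derive conn(g,a) via R0 from blue(g,a)
round 1: derive conn(g,b) via R0 from blue(g,b)
round 1: derive conn(g,j) via R0 from blue(g,j)
round 1: derive conn(h,h) via R0 from blue(h,h)
round 1: derive conn(i,a) via R0 from blue(i,a)
round 1: derive conn(i,g) via R0 from blue(i,g)
round 1: derive conn(i,h) via R0 from blue(i,h)
round 1: derive conn(j,j) via R0 from blue(j,j)
round 2: derive conn(a,c) via R1 from conn(a,a), red(a,c)
round 2: derive conn(b,c) via R1 from conn(b,h), red(h,c)
round 2: derive conn(c,h) via R1 from conn(c,e), red(e,h)
round 2: derive conn(e,c) via R1 from conn(e,a), red(a,c)
round 2: derive conn(g,c) via R1 from conn(g,a), red(a,c)
round 2: derive conn(h,c) via R1 from conn(h,h), red(h,c)
round 2: derive conn(i,c) via R1 from conn(i,a), red(a,c)
round 3: derive conn(a,g) via R1 from conn(a,c), red(c,g)
round 3: derive conn(a,h) via R1 from conn(a,c), red(c,h)
round 3: derive conn(c,c) via R1 from conn(c,h), red(h,c)
round 3: derive conn(e,h) via R1 from conn(e,c), red(c,h)
round 3: derive conn(g,g) via R1 from conn(g,c), red(c,g)
round 3: derive conn(g,h) via R1 from conn(g,c), red(c,h)
round 3: derive conn(h,g) via R1 from conn(h,c), red(c,g)
round 4: derive conn(c,g) via R1 from conn(c,c), red(c,g)

conn(a,a)
conn(a,c)
conn(a,g)
conn(a,h)
conn(b,c)
conn(b,g)
conn(b,h)
conn(c,c)
conn(c,e)
conn(c,g)
conn(c,h)
conn(e,a)
conn(e,b)
conn(e,c)
conn(e,g)
conn(e,h)
conn(g,a)
conn(g,b)
conn(g,c)
conn(g,g)
conn(g,h)
conn(g,j)
conn(h,c)
conn(h,g)
conn(h,h)
conn(i,a)
conn(i,c)
conn(i,g)
conn(i,h)
conn(j,j)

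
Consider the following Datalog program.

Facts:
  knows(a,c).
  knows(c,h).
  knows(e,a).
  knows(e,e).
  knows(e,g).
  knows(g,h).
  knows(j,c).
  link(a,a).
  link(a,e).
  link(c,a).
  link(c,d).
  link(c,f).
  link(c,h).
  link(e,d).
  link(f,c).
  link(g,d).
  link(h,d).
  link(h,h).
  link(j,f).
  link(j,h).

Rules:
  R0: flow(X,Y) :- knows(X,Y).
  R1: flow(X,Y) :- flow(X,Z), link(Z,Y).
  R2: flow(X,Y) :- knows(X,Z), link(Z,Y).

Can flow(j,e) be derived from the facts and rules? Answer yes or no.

round 1: derive flow(a,c) via R0 from knows(a,c)
round 1: derive flow(c,h) via R0 from knows(c,h)
round 1: derive flow(e,a) via R0 from knows(e,a)
round 1: derive flow(e,e) via R0 from knows(e,e)
round 1: derive flow(e,g) via R0 from knows(e,g)
round 1: derive flow(g,h) via R0 from knows(g,h)
round 1: derive flow(j,c) via R0 from knows(j,c)
round 1: derive flow(a,a) via R2 from knows(a,c), link(c,a)
round 1: derive flow(a,d) via R2 from knows(a,c), link(c,d)
round 1: derive flow(a,f) via R2 from knows(a,c), link(c,f)
round 1: derive flow(a,h) via R2 from knows(a,c), link(c,h)
round 1: derive flow(c,d) via R2 from knows(c,h), link(h,d)
round 1: derive flow(e,d) via R2 from knows(e,e), link(e,d)
round 1: derive flow(g,d) via R2 from knows(g,h), link(h,d)
round 1: derive flow(j,a) via R2 from knows(j,c), link(c,a)
round 1: derive flow(j,d) via R2 from knows(j,c), link(c,d)
round 1: derive flow(j,f) via R2 from knows(j,c), link(c,f)
round 1: derive flow(j,h) via R2 from knows(j,c), link(c,h)
round 2: derive flow(a,e) via R1 from flow(a,a), link(a,e)
round 2: derive flow(j,e) via R1 from flow(j,a), link(a,e)

yes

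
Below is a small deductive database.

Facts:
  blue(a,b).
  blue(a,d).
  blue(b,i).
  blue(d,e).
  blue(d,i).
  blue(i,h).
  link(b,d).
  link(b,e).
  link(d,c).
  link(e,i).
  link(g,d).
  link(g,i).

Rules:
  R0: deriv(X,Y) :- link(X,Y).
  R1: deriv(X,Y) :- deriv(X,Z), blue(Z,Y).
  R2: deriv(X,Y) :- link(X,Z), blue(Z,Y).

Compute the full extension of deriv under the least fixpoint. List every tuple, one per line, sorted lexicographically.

deriv(b,d)
deriv(b,e)
deriv(b,h)
deriv(b,i)
deriv(d,c)
deriv(e,h)
deriv(e,i)
deriv(g,d)
deriv(g,e)
deriv(g,h)
deriv(g,i)

round 1: derive deriv(b,d) via R0 from link(b,d)
round 1: derive deriv(b,e) via R0 from link(b,e)
round 1: derive deriv(d,c) via R0 from link(d,c)
round 1: derive deriv(e,i) via R0 from link(e,i)
round 1: derive deriv(g,d) via R0 from link(g,d)
round 1: derive deriv(g,i) via R0 from link(g,i)
round 1: derive deriv(b,i) via R2 from link(b,d), blue(d,i)
round 1: derive deriv(e,h) via R2 from link(e,i), blue(i,h)
round 1: derive deriv(g,e) via R2 from link(g,d), blue(d,e)
round 1: derive deriv(g,h) via R2 from link(g,i), blue(i,h)
round 2: derive deriv(b,h) via R1 from deriv(b,i), blue(i,h)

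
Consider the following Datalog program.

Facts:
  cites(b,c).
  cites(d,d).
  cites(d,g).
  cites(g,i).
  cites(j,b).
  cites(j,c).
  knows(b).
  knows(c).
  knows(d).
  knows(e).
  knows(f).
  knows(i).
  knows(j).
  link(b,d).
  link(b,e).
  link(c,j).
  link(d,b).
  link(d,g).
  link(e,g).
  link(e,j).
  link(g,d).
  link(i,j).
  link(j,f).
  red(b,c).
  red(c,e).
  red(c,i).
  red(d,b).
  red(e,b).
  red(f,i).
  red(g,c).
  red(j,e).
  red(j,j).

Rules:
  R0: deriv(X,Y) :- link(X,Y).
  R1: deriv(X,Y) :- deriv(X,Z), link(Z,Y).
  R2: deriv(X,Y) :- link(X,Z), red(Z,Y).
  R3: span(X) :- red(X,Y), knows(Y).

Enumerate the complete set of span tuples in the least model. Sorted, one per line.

round 1: derive span(b) via R3 from red(b,c), knows(c)
round 1: derive span(c) via R3 from red(c,e), knows(e)
round 1: derive span(d) via R3 from red(d,b), knows(b)
round 1: derive span(e) via R3 from red(e,b), knows(b)
round 1: derive span(f) via R3 from red(f,i), knows(i)
round 1: derive span(g) via R3 from red(g,c), knows(c)
round 1: derive span(j) via R3 from red(j,e), knows(e)

span(b)
span(c)
span(d)
span(e)
span(f)
span(g)
span(j)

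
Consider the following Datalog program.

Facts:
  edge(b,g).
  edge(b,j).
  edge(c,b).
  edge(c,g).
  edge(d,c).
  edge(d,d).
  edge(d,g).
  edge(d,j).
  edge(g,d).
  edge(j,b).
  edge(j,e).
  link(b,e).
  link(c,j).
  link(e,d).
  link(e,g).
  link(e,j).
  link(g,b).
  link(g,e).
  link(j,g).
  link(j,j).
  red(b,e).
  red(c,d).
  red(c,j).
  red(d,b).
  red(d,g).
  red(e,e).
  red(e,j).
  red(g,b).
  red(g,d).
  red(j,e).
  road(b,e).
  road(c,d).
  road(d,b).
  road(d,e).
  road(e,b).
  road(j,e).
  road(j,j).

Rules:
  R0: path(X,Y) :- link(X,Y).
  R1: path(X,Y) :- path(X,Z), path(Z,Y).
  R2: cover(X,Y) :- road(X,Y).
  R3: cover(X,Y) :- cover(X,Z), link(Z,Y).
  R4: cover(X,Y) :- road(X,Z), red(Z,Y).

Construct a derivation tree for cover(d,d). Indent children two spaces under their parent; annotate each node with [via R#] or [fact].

cover(d,d)  [via R3]
  cover(d,e)  [via R2]
    road(d,e)  [fact]
  link(e,d)  [fact]

round 1: derive cover(b,e) via R2 from road(b,e)
round 1: derive cover(c,d) via R2 from road(c,d)
round 1: derive cover(d,b) via R2 from road(d,b)
round 1: derive cover(d,e) via R2 from road(d,e)
round 1: derive cover(e,b) via R2 from road(e,b)
round 1: derive cover(j,e) via R2 from road(j,e)
round 1: derive cover(j,j) via R2 from road(j,j)
round 1: derive cover(b,j) via R4 from road(b,e), red(e,j)
round 1: derive cover(c,b) via R4 from road(c,d), red(d,b)
round 1: derive cover(c,g) via R4 from road(c,d), red(d,g)
round 1: derive cover(d,j) via R4 from road(d,e), red(e,j)
round 1: derive cover(e,e) via R4 from road(e,b), red(b,e)
round 2: derive cover(b,d) via R3 from cover(b,e), link(e,d)
round 2: derive cover(b,g) via R3 from cover(b,e), link(e,g)
round 2: derive cover(c,e) via R3 from cover(c,b), link(b,e)
round 2: derive cover(d,d) via R3 from cover(d,e), link(e,d)
round 2: derive cover(d,g) via R3 from cover(d,e), link(e,g)
round 2: derive cover(e,d) via R3 from cover(e,e), link(e,d)
round 2: derive cover(e,g) via R3 from cover(e,e), link(e,g)
round 2: derive cover(e,j) via R3 from cover(e,e), link(e,j)
round 2: derive cover(j,d) via R3 from cover(j,e), link(e,d)
round 2: derive cover(j,g) via R3 from cover(j,e), link(e,g)
round 3: derive cover(b,b) via R3 from cover(b,g), link(g,b)
round 3: derive cover(c,j) via R3 from cover(c,e), link(e,j)
round 3: derive cover(j,b) via R3 from cover(j,g), link(g,b)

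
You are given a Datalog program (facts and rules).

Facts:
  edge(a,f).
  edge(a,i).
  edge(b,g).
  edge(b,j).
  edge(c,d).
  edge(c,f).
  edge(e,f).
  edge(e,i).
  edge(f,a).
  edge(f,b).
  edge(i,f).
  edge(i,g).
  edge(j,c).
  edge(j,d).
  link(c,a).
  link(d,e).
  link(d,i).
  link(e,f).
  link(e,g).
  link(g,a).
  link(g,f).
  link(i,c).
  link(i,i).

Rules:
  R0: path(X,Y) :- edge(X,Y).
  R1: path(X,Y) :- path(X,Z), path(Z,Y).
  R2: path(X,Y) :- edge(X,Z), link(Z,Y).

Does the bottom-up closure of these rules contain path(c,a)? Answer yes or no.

yes

round 1: derive path(a,f) via R0 from edge(a,f)
round 1: derive path(a,i) via R0 from edge(a,i)
round 1: derive path(b,g) via R0 from edge(b,g)
round 1: derive path(b,j) via R0 from edge(b,j)
round 1: derive path(c,d) via R0 from edge(c,d)
round 1: derive path(c,f) via R0 from edge(c,f)
round 1: derive path(e,f) via R0 from edge(e,f)
round 1: derive path(e,i) via R0 from edge(e,i)
round 1: derive path(f,a) via R0 from edge(f,a)
round 1: derive path(f,b) via R0 from edge(f,b)
round 1: derive path(i,f) via R0 from edge(i,f)
round 1: derive path(i,g) via R0 from edge(i,g)
round 1: derive path(j,c) via R0 from edge(j,c)
round 1: derive path(j,d) via R0 from edge(j,d)
round 1: derive path(a,c) via R2 from edge(a,i), link(i,c)
round 1: derive path(b,a) via R2 from edge(b,g), link(g,a)
round 1: derive path(b,f) via R2 from edge(b,g), link(g,f)
round 1: derive path(c,e) via R2 from edge(c,d), link(d,e)
round 1: derive path(c,i) via R2 from edge(c,d), link(d,i)
round 1: derive path(e,c) via R2 from edge(e,i), link(i,c)
round 1: derive path(i,a) via R2 from edge(i,g), link(g,a)
round 1: derive path(j,a) via R2 from edge(j,c), link(c,a)
round 1: derive path(j,e) via R2 from edge(j,d), link(d,e)
round 1: derive path(j,i) via R2 from edge(j,d), link(d,i)
round 2: derive path(a,a) via R1 from path(a,f), path(f,a)
round 2: derive path(a,b) via R1 from path(a,f), path(f,b)
round 2: derive path(a,d) via R1 from path(a,c), path(c,d)
round 2: derive path(a,e) via R1 from path(a,c), path(c,e)
round 2: derive path(a,g) via R1 from path(a,i), path(i,g)
round 2: derive path(b,b) via R1 from path(b,f), path(f,b)
round 2: derive path(b,c) via R1 from path(b,a), path(a,c)
round 2: derive path(b,d) via R1 from path(b,j), path(j,d)
round 2: derive path(b,e) via R1 from path(b,j), path(j,e)
round 2: derive path(b,i) via R1 from path(b,a), path(a,i)
round 2: derive path(c,a) via R1 from path(c,f), path(f,a)
round 2: derive path(c,b) via R1 from path(c,f), path(f,b)
round 2: derive path(c,c) via R1 from path(c,e), path(e,c)
round 2: derive path(c,g) via R1 from path(c,i), path(i,g)
round 2: derive path(e,a) via R1 from path(e,f), path(f,a)
round 2: derive path(e,b) via R1 from path(e,f), path(f,b)
round 2: derive path(e,d) via R1 from path(e,c), path(c,d)
round 2: derive path(e,e) via R1 from path(e,c), path(c,e)
round 2: derive path(e,g) via R1 from path(e,i), path(i,g)
round 2: derive path(f,c) via R1 from path(f,a), path(a,c)
round 2: derive path(f,f) via R1 from path(f,a), path(a,f)
round 2: derive path(f,g) via R1 from path(f,b), path(b,g)
round 2: derive path(f,i) via R1 from path(f,a), path(a,i)
round 2: derive path(f,j) via R1 from path(f,b), path(b,j)
round 2: derive path(i,b) via R1 from path(i,f), path(f,b)
round 2: derive path(i,c) via R1 from path(i,a), path(a,c)
round 2: derive path(i,i) via R1 from path(i,a), path(a,i)
round 2: derive path(j,f) via R1 from path(j,a), path(a,f)
round 2: derive path(j,g) via R1 from path(j,i), path(i,g)
round 3: derive path(a,j) via R1 from path(a,b), path(b,j)
round 3: derive path(c,j) via R1 from path(c,b), path(b,j)
round 3: derive path(e,j) via R1 from path(e,b), path(b,j)
round 3: derive path(f,d) via R1 from path(f,a), path(a,d)
round 3: derive path(f,e) via R1 from path(f,a), path(a,e)
round 3: derive path(i,d) via R1 from path(i,a), path(a,d)
round 3: derive path(i,e) via R1 from path(i,a), path(a,e)
round 3: derive path(i,j) via R1 from path(i,b), path(b,j)
round 3: derive path(j,b) via R1 from path(j,a), path(a,b)
round 3: derive path(j,j) via R1 from path(j,f), path(f,j)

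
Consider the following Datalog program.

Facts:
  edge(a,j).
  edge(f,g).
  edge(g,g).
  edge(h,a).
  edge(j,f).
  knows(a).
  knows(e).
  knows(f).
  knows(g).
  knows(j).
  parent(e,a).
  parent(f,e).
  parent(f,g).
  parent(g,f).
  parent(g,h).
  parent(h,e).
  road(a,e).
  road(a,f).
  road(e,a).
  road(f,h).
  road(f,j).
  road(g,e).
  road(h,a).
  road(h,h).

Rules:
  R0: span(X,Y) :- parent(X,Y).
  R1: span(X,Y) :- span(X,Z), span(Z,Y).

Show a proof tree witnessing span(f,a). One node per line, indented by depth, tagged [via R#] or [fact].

span(f,a)  [via R1]
  span(f,e)  [via R0]
    parent(f,e)  [fact]
  span(e,a)  [via R0]
    parent(e,a)  [fact]

round 1: derive span(e,a) via R0 from parent(e,a)
round 1: derive span(f,e) via R0 from parent(f,e)
round 1: derive span(f,g) via R0 from parent(f,g)
round 1: derive span(g,f) via R0 from parent(g,f)
round 1: derive span(g,h) via R0 from parent(g,h)
round 1: derive span(h,e) via R0 from parent(h,e)
round 2: derive span(f,a) via R1 from span(f,e), span(e,a)
round 2: derive span(f,f) via R1 from span(f,g), span(g,f)
round 2: derive span(f,h) via R1 from span(f,g), span(g,h)
round 2: derive span(g,e) via R1 from span(g,f), span(f,e)
round 2: derive span(g,g) via R1 from span(g,f), span(f,g)
round 2: derive span(h,a) via R1 from span(h,e), span(e,a)
round 3: derive span(g,a) via R1 from span(g,e), span(e,a)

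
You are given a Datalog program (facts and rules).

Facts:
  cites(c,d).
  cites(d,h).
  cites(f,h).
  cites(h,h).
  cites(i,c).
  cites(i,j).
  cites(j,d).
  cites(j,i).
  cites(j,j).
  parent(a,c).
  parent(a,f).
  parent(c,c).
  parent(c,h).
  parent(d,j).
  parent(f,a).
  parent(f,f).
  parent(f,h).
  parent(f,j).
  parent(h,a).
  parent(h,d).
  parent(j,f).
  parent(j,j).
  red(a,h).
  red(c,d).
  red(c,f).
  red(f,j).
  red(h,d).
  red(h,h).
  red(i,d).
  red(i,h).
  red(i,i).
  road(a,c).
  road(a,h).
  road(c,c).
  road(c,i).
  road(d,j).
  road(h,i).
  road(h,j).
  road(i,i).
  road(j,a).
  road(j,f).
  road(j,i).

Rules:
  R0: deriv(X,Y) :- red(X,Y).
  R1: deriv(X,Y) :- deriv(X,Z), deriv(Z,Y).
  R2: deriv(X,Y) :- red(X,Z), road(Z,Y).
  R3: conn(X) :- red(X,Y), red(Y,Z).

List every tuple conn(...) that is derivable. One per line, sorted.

conn(a)
conn(c)
conn(h)
conn(i)

round 1: derive conn(a) via R3 from red(a,h), red(h,d)
round 1: derive conn(c) via R3 from red(c,f), red(f,j)
round 1: derive conn(h) via R3 from red(h,h), red(h,d)
round 1: derive conn(i) via R3 from red(i,h), red(h,d)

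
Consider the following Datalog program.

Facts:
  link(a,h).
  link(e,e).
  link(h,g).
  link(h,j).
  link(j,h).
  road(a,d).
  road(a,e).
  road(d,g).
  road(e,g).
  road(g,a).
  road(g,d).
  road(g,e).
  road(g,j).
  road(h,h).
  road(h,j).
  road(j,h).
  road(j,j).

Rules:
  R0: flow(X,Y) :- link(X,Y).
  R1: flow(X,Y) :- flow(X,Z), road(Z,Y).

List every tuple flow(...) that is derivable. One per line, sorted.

flow(a,h)
flow(a,j)
flow(e,a)
flow(e,d)
flow(e,e)
flow(e,g)
flow(e,h)
flow(e,j)
flow(h,a)
flow(h,d)
flow(h,e)
flow(h,g)
flow(h,h)
flow(h,j)
flow(j,h)
flow(j,j)

round 1: derive flow(a,h) via R0 from link(a,h)
round 1: derive flow(e,e) via R0 from link(e,e)
round 1: derive flow(h,g) via R0 from link(h,g)
round 1: derive flow(h,j) via R0 from link(h,j)
round 1: derive flow(j,h) via R0 from link(j,h)
round 2: derive flow(a,j) via R1 from flow(a,h), road(h,j)
round 2: derive flow(e,g) via R1 from flow(e,e), road(e,g)
round 2: derive flow(h,a) via R1 from flow(h,g), road(g,a)
round 2: derive flow(h,d) via R1 from flow(h,g), road(g,d)
round 2: derive flow(h,e) via R1 from flow(h,g), road(g,e)
round 2: derive flow(h,h) via R1 from flow(h,j), road(j,h)
round 2: derive flow(j,j) via R1 from flow(j,h), road(h,j)
round 3: derive flow(e,a) via R1 from flow(e,g), road(g,a)
round 3: derive flow(e,d) via R1 from flow(e,g), road(g,d)
round 3: derive flow(e,j) via R1 from flow(e,g), road(g,j)
round 4: derive flow(e,h) via R1 from flow(e,j), road(j,h)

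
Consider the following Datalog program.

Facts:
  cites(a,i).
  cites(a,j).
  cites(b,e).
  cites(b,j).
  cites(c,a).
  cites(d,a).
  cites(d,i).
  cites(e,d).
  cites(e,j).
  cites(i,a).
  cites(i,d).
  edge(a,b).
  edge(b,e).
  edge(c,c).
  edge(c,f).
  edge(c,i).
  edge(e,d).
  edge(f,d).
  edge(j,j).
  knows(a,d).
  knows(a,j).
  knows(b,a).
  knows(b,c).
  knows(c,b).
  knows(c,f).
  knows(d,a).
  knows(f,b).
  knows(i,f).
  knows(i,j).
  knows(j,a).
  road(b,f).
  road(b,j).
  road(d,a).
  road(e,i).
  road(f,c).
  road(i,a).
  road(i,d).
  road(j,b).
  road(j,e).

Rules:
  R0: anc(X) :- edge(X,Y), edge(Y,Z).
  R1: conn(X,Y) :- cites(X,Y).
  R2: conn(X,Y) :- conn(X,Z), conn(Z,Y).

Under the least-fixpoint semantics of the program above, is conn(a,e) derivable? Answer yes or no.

round 1: derive conn(a,i) via R1 from cites(a,i)
round 1: derive conn(a,j) via R1 from cites(a,j)
round 1: derive conn(b,e) via R1 from cites(b,e)
round 1: derive conn(b,j) via R1 from cites(b,j)
round 1: derive conn(c,a) via R1 from cites(c,a)
round 1: derive conn(d,a) via R1 from cites(d,a)
round 1: derive conn(d,i) via R1 from cites(d,i)
round 1: derive conn(e,d) via R1 from cites(e,d)
round 1: derive conn(e,j) via R1 from cites(e,j)
round 1: derive conn(i,a) via R1 from cites(i,a)
round 1: derive conn(i,d) via R1 from cites(i,d)
round 2: derive conn(a,a) via R2 from conn(a,i), conn(i,a)
round 2: derive conn(a,d) via R2 from conn(a,i), conn(i,d)
round 2: derive conn(b,d) via R2 from conn(b,e), conn(e,d)
round 2: derive conn(c,i) via R2 from conn(c,a), conn(a,i)
round 2: derive conn(c,j) via R2 from conn(c,a), conn(a,j)
round 2: derive conn(d,d) via R2 from conn(d,i), conn(i,d)
round 2: derive conn(d,j) via R2 from conn(d,a), conn(a,j)
round 2: derive conn(e,a) via R2 from conn(e,d), conn(d,a)
round 2: derive conn(e,i) via R2 from conn(e,d), conn(d,i)
round 2: derive conn(i,i) via R2 from conn(i,a), conn(a,i)
round 2: derive conn(i,j) via R2 from conn(i,a), conn(a,j)
round 3: derive conn(b,a) via R2 from conn(b,d), conn(d,a)
round 3: derive conn(b,i) via R2 from conn(b,d), conn(d,i)
round 3: derive conn(c,d) via R2 from conn(c,a), conn(a,d)

no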